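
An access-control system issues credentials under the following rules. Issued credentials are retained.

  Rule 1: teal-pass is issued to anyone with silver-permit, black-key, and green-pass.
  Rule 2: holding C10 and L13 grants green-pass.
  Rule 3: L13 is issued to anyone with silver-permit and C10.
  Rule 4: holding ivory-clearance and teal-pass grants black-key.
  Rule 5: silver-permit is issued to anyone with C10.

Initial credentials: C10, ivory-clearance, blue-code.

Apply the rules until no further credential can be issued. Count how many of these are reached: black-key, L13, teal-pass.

1

Holding C10 grants silver-permit (Rule 5).
Holding silver-permit and C10 grants L13 (Rule 3).
black-key would need ivory-clearance and teal-pass (Rule 4), but teal-pass is never granted.
L13: reached.
teal-pass would need silver-permit, black-key, and green-pass (Rule 1), but black-key is never granted.
Reached: L13 — 1 of the 3.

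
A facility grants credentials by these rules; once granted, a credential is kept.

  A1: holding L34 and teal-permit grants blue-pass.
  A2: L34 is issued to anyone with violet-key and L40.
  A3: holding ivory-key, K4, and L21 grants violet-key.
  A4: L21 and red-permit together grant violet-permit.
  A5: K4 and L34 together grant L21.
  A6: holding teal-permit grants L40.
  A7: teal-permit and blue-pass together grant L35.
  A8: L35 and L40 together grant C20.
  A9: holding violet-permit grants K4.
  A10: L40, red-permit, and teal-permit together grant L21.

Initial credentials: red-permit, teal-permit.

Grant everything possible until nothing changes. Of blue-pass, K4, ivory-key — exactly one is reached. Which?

K4

Holding teal-permit grants L40 (A6).
Holding L40, red-permit, and teal-permit grants L21 (A10).
Holding L21 and red-permit grants violet-permit (A4).
Holding violet-permit grants K4 (A9).
blue-pass would need L34 and teal-permit (A1), but L34 is never granted. No rule produces ivory-key, and it is not given.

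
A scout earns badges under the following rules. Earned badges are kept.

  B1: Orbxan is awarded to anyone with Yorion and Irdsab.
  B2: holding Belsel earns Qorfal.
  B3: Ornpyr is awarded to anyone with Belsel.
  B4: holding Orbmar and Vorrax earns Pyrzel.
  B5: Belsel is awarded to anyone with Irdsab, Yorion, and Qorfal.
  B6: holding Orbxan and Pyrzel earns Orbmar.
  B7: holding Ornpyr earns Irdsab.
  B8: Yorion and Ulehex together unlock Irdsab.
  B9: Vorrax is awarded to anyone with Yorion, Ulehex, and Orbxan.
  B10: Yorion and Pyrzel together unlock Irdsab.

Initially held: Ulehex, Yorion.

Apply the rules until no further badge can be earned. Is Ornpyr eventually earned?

No

Ornpyr would need Belsel (B3), but Belsel is never earned.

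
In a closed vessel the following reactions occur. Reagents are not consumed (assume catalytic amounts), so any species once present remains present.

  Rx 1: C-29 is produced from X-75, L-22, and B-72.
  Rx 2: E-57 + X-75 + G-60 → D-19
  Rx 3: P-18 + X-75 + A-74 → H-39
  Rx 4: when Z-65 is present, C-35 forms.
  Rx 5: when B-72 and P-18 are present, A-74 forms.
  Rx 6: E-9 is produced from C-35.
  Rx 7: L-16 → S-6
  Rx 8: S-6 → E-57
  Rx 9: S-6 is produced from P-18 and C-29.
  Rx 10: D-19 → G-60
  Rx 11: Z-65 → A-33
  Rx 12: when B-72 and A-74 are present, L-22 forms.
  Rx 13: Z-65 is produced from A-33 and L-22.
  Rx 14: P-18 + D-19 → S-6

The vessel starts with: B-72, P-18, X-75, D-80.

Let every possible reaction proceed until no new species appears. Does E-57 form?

Yes

B-72 and P-18 present → A-74 forms (Rx 5).
B-72 and A-74 present → L-22 forms (Rx 12).
X-75, L-22, and B-72 present → C-29 forms (Rx 1).
P-18 and C-29 present → S-6 forms (Rx 9).
S-6 present → E-57 forms (Rx 8).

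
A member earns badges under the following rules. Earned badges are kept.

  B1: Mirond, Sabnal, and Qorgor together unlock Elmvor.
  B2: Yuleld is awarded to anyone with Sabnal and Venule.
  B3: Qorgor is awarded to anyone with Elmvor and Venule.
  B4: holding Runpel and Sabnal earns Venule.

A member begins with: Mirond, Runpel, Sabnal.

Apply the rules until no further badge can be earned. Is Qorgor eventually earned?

Qorgor would need Elmvor and Venule (B3), but Elmvor is never earned.

No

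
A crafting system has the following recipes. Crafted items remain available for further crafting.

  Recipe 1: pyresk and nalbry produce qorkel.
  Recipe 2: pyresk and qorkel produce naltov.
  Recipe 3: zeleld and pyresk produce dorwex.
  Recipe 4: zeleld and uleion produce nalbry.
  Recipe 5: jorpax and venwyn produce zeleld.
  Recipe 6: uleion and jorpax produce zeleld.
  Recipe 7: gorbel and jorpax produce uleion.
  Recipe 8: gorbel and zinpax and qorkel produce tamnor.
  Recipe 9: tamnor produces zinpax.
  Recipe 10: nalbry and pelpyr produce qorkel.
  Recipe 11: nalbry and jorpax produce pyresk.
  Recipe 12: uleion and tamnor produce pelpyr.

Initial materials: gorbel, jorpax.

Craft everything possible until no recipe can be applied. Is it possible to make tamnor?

No

tamnor would need gorbel, zinpax, and qorkel (Recipe 8), but zinpax is never obtained.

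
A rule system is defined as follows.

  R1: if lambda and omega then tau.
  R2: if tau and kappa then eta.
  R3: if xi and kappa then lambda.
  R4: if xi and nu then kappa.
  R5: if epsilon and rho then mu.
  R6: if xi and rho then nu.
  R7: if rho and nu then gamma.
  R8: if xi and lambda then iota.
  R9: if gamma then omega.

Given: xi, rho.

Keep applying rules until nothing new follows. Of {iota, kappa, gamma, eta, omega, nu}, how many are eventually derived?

6

xi and rho hold, so nu follows (R6).
From xi and nu, R4 gives kappa.
rho and nu hold, so gamma follows (R7).
xi and kappa hold, so lambda follows (R3).
gamma holds, so omega follows (R9).
xi and lambda hold, so iota follows (R8).
lambda and omega hold, so tau follows (R1).
tau and kappa hold, so eta follows (R2).
iota: reached.
kappa: reached.
gamma: reached.
eta: reached.
omega: reached.
nu: reached.
All 6 are reached.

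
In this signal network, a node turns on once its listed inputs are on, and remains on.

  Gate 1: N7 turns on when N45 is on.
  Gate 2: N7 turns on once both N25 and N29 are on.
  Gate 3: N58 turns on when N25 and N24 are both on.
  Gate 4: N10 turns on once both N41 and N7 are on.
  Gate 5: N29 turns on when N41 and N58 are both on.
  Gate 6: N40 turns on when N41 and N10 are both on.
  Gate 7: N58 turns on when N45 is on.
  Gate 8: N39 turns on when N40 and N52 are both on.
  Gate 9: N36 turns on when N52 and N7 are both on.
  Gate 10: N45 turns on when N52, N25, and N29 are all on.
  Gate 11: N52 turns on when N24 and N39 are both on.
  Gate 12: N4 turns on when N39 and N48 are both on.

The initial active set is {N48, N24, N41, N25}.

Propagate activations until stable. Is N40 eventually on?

Gate 3: N25 and N24 on → N58 on.
Gate 5: N41 and N58 on → N29 on.
N25 and N29 are on, so N7 turns on (Gate 2).
Gate 4: N41 and N7 on → N10 on.
Gate 6: N41 and N10 on → N40 on.

Yes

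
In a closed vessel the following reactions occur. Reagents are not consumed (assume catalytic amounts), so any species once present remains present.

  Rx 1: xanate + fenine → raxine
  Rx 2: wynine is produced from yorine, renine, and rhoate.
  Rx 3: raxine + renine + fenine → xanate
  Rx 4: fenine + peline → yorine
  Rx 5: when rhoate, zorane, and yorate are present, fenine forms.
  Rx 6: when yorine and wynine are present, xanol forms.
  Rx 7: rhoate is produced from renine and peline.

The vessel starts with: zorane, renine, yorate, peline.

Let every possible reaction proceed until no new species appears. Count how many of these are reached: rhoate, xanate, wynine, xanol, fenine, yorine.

5

renine and peline present → rhoate forms (Rx 7).
rhoate, zorane, and yorate present → fenine forms (Rx 5).
fenine and peline present → yorine forms (Rx 4).
yorine, renine, and rhoate present → wynine forms (Rx 2).
yorine and wynine present → xanol forms (Rx 6).
rhoate: reached.
xanate would need raxine, renine, and fenine (Rx 3), but raxine never forms.
wynine: reached.
xanol: reached.
fenine: reached.
yorine: reached.
Reached: rhoate, wynine, xanol, fenine, and yorine — 5 of the 6.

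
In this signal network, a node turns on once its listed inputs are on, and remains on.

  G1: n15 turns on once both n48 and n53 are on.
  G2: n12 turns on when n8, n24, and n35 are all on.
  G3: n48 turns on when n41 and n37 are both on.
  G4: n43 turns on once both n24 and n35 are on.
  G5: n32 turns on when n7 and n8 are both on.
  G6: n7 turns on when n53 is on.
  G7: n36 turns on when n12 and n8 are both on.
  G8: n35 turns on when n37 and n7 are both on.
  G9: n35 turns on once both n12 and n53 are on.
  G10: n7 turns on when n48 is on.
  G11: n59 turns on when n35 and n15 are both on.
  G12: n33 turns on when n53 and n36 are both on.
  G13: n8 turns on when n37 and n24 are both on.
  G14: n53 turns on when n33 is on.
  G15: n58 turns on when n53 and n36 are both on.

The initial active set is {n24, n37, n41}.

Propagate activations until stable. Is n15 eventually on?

n15 would need n48 and n53 (G1), but n53 never turns on.

No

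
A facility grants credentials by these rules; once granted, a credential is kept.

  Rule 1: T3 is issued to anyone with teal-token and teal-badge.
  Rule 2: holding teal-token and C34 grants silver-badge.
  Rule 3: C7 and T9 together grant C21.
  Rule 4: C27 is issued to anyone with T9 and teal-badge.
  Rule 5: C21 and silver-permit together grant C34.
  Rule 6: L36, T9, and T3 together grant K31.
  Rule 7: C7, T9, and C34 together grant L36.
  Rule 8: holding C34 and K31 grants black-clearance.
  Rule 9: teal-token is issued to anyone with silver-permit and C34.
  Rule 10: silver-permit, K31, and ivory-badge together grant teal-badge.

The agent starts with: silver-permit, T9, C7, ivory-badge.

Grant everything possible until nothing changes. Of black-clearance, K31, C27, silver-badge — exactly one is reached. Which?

Holding C7 and T9 grants C21 (Rule 3).
Holding C21 and silver-permit grants C34 (Rule 5).
Holding silver-permit and C34 grants teal-token (Rule 9).
Holding teal-token and C34 grants silver-badge (Rule 2).
C27 would need T9 and teal-badge (Rule 4), but teal-badge is never granted. K31 would need L36, T9, and T3 (Rule 6), but T3 is never granted. black-clearance would need C34 and K31 (Rule 8), but K31 is never granted.

silver-badge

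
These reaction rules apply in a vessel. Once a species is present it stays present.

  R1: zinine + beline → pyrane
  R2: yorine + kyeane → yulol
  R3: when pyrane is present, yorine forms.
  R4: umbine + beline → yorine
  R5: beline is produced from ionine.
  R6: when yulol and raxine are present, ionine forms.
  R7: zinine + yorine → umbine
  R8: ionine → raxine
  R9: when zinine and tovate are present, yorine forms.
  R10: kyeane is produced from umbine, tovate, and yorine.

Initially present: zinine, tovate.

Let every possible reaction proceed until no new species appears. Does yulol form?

zinine and tovate present → yorine forms (R9).
zinine and yorine present → umbine forms (R7).
umbine, tovate, and yorine present → kyeane forms (R10).
yorine and kyeane present → yulol forms (R2).

Yes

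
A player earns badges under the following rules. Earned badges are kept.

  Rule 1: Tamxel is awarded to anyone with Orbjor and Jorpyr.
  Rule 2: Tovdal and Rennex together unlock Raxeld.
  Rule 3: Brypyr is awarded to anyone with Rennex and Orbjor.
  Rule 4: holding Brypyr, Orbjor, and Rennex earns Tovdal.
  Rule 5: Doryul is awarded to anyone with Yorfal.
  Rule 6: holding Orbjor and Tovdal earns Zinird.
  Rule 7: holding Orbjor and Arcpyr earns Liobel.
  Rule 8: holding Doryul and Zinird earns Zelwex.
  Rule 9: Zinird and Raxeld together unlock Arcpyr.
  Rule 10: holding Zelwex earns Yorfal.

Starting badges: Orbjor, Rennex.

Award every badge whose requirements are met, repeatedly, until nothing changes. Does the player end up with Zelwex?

No

Zelwex would need Doryul and Zinird (Rule 8), but Doryul is never earned.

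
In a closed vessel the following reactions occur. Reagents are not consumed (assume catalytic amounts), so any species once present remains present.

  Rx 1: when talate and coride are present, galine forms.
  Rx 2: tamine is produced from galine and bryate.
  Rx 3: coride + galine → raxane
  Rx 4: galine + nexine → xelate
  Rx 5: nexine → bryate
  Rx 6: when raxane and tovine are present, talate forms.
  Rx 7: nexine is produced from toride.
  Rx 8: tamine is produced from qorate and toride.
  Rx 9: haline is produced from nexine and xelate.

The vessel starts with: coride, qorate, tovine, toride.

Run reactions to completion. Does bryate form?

Yes

toride present → nexine forms (Rx 7).
nexine present → bryate forms (Rx 5).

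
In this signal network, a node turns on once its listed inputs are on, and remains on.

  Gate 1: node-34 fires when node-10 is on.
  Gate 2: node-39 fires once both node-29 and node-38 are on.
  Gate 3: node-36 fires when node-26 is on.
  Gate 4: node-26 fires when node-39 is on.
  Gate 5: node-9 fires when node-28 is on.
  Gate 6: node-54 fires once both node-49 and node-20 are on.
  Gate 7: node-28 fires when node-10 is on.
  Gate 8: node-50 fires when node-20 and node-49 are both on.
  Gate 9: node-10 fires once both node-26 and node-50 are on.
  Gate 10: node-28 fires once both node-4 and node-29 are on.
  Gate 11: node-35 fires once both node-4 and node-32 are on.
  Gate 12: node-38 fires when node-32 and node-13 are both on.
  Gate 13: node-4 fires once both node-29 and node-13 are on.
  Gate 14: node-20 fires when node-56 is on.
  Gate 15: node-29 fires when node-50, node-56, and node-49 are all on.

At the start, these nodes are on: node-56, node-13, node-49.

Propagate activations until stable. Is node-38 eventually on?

No

node-38 would need node-32 and node-13 (Gate 12), but node-32 never turns on.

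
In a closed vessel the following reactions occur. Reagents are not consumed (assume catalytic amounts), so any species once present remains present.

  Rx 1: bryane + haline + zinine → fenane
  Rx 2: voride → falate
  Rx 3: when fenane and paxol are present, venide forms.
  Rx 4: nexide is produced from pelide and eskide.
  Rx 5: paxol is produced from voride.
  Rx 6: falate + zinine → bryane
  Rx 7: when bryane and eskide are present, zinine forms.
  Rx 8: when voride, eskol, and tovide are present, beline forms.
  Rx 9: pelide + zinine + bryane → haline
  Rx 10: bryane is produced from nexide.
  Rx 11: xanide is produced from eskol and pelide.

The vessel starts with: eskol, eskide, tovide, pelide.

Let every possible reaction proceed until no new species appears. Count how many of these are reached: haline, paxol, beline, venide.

pelide and eskide present → nexide forms (Rx 4).
nexide present → bryane forms (Rx 10).
bryane and eskide present → zinine forms (Rx 7).
pelide, zinine, and bryane present → haline forms (Rx 9).
haline: reached.
paxol would need voride (Rx 5), but voride never forms.
beline would need voride, eskol, and tovide (Rx 8), but voride never forms.
venide would need fenane and paxol (Rx 3), but paxol never forms.
Reached: haline — 1 of the 4.

1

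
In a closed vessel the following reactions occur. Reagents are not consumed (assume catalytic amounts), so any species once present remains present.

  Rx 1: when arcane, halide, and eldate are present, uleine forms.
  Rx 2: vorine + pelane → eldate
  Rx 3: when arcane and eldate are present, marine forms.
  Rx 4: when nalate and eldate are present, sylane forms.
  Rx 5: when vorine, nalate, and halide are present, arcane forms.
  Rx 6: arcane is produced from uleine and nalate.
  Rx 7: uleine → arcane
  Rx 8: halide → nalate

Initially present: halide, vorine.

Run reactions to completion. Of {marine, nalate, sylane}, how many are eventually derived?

halide present → nalate forms (Rx 8).
marine would need arcane and eldate (Rx 3), but eldate never forms.
nalate: reached.
sylane would need nalate and eldate (Rx 4), but eldate never forms.
Reached: nalate — 1 of the 3.

1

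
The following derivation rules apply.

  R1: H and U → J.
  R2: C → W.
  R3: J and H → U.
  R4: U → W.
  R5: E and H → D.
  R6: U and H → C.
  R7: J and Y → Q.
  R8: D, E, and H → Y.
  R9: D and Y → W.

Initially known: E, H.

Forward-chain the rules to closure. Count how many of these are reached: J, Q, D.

1

From E and H, R5 gives D.
J would need H and U (R1), but U is never established.
Q would need J and Y (R7), but J is never established.
D: reached.
Reached: D — 1 of the 3.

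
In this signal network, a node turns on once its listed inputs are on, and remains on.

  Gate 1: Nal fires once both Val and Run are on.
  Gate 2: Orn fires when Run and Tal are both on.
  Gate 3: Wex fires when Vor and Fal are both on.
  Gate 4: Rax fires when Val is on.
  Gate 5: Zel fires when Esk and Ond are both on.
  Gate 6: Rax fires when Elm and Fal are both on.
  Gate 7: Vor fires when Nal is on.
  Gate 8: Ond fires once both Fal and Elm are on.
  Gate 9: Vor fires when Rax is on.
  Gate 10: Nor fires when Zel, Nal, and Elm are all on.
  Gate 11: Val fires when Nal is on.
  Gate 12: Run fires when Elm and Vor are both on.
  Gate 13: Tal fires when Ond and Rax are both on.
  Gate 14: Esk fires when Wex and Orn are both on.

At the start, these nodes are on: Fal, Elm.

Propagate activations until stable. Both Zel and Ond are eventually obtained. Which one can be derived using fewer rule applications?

Ond

Ond: Fal and Elm are on, so Ond fires (Gate 8). [1 rule application]
Zel: Fal and Elm are on, so Ond fires (Gate 8). Elm and Fal are on, so Rax fires (Gate 6). Ond and Rax are on, so Tal fires (Gate 13). Rax is on, so Vor fires (Gate 9). Elm and Vor are on, so Run fires (Gate 12). Vor and Fal are on, so Wex fires (Gate 3). Run and Tal are on, so Orn fires (Gate 2). Wex and Orn are on, so Esk fires (Gate 14). Gate 5: Esk and Ond on → Zel on. [9 rule applications]
Ond needs fewer.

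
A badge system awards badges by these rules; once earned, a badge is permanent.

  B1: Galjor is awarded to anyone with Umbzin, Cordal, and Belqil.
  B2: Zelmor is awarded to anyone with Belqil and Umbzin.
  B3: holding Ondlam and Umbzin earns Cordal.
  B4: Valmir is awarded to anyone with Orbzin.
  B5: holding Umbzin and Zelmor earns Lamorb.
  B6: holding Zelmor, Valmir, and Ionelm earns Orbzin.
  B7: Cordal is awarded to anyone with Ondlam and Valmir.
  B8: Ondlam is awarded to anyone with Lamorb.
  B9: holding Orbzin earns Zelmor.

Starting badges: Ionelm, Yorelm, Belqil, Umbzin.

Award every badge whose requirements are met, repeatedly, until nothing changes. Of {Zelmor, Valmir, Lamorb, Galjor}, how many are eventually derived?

3

With Belqil and Umbzin, Zelmor is earned (B2).
With Umbzin and Zelmor, Lamorb is earned (B5).
With Lamorb, Ondlam is earned (B8).
With Ondlam and Umbzin, Cordal is earned (B3).
With Umbzin, Cordal, and Belqil, Galjor is earned (B1).
Zelmor: reached.
Valmir would need Orbzin (B4), but Orbzin is never earned.
Lamorb: reached.
Galjor: reached.
Reached: Zelmor, Lamorb, and Galjor — 3 of the 4.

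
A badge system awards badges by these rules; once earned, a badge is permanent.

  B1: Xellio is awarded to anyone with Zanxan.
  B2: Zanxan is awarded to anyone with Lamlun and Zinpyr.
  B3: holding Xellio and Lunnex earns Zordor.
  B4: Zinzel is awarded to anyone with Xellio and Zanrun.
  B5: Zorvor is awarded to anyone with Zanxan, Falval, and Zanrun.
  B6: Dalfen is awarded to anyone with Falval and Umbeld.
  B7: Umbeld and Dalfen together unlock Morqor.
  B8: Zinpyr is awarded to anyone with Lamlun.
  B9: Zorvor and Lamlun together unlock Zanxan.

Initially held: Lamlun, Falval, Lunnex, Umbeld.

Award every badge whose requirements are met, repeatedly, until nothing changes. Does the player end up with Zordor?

With Lamlun, Zinpyr is earned (B8).
With Lamlun and Zinpyr, Zanxan is earned (B2).
With Zanxan, Xellio is earned (B1).
With Xellio and Lunnex, Zordor is earned (B3).

Yes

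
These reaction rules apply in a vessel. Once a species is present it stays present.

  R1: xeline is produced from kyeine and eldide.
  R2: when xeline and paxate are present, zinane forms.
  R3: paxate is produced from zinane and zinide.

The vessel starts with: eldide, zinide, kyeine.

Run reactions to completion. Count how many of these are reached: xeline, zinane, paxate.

kyeine and eldide present → xeline forms (R1).
xeline: reached.
zinane would need xeline and paxate (R2), but paxate never forms.
paxate would need zinane and zinide (R3), but zinane never forms.
Reached: xeline — 1 of the 3.

1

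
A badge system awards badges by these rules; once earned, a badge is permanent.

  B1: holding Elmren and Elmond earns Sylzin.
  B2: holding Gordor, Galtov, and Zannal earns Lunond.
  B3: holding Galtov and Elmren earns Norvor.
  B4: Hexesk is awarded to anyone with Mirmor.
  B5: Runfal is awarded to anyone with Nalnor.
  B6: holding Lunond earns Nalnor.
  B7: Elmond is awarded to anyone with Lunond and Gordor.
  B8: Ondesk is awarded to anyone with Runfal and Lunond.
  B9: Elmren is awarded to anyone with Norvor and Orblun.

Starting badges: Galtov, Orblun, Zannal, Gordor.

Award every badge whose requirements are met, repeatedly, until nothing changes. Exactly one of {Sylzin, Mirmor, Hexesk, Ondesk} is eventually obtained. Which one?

With Gordor, Galtov, and Zannal, Lunond is earned (B2).
With Lunond, Nalnor is earned (B6).
With Nalnor, Runfal is earned (B5).
With Runfal and Lunond, Ondesk is earned (B8).
No rule produces Mirmor, and it is not given. Hexesk would need Mirmor (B4), but Mirmor is never earned. Sylzin would need Elmren and Elmond (B1), but Elmren is never earned.

Ondesk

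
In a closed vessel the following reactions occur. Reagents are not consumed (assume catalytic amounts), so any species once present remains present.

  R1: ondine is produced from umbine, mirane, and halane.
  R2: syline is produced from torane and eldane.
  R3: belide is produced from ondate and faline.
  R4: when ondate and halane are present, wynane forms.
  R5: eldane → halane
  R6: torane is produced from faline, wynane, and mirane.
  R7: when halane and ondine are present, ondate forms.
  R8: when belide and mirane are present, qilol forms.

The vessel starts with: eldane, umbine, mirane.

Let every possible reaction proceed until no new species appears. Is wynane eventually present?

eldane present → halane forms (R5).
umbine, mirane, and halane present → ondine forms (R1).
halane and ondine present → ondate forms (R7).
ondate and halane present → wynane forms (R4).

Yes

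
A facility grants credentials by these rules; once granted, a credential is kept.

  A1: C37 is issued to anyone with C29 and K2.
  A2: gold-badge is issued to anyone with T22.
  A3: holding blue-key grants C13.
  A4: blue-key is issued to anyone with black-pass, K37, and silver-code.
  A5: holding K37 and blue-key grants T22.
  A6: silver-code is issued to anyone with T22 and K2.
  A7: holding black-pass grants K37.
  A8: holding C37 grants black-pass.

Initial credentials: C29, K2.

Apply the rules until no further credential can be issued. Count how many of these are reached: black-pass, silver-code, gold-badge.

Holding C29 and K2 grants C37 (A1).
Holding C37 grants black-pass (A8).
black-pass: reached.
silver-code would need T22 and K2 (A6), but T22 is never granted.
gold-badge would need T22 (A2), but T22 is never granted.
Reached: black-pass — 1 of the 3.

1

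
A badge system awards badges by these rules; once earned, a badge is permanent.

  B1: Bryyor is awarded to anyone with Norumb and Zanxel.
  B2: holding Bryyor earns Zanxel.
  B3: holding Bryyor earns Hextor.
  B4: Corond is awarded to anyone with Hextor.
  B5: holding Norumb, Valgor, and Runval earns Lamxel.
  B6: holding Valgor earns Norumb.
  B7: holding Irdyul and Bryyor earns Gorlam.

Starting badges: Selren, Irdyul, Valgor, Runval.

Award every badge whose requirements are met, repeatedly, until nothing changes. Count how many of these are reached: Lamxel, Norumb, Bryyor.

2

With Valgor, Norumb is earned (B6).
With Norumb, Valgor, and Runval, Lamxel is earned (B5).
Lamxel: reached.
Norumb: reached.
Bryyor would need Norumb and Zanxel (B1), but Zanxel is never earned.
Reached: Lamxel and Norumb — 2 of the 3.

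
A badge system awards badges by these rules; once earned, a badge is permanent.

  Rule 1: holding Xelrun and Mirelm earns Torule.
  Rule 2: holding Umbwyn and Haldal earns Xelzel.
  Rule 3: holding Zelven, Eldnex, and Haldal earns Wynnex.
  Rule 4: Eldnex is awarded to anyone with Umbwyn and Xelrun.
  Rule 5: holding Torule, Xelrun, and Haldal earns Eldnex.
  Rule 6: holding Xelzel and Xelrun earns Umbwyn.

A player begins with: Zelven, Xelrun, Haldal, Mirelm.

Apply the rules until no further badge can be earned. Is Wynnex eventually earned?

Yes

With Xelrun and Mirelm, Torule is earned (Rule 1).
With Torule, Xelrun, and Haldal, Eldnex is earned (Rule 5).
With Zelven, Eldnex, and Haldal, Wynnex is earned (Rule 3).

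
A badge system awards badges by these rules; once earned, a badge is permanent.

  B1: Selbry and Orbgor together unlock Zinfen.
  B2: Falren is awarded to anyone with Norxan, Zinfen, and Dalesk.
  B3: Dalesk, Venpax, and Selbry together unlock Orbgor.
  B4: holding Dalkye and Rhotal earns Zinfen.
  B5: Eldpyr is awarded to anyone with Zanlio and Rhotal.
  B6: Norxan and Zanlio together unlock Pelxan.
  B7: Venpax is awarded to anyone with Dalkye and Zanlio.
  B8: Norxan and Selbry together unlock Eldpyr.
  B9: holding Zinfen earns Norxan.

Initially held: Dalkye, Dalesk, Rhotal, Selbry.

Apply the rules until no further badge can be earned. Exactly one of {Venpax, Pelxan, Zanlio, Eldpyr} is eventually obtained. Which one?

Eldpyr

With Dalkye and Rhotal, Zinfen is earned (B4).
With Zinfen, Norxan is earned (B9).
With Norxan and Selbry, Eldpyr is earned (B8).
No rule produces Zanlio, and it is not given. Venpax would need Dalkye and Zanlio (B7), but Zanlio is never earned. Pelxan would need Norxan and Zanlio (B6), but Zanlio is never earned.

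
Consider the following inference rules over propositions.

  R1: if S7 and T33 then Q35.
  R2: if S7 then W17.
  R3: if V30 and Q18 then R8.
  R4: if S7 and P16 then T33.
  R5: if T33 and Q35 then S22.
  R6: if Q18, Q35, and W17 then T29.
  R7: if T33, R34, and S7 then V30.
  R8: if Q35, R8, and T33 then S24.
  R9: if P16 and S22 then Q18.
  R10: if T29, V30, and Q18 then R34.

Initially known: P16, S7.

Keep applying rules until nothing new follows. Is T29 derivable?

Yes

S7 holds, so W17 follows (R2).
From S7 and P16, R4 gives T33.
From S7 and T33, R1 gives Q35.
T33 and Q35 hold, so S22 follows (R5).
P16 and S22 hold, so Q18 follows (R9).
From Q18, Q35, and W17, R6 gives T29.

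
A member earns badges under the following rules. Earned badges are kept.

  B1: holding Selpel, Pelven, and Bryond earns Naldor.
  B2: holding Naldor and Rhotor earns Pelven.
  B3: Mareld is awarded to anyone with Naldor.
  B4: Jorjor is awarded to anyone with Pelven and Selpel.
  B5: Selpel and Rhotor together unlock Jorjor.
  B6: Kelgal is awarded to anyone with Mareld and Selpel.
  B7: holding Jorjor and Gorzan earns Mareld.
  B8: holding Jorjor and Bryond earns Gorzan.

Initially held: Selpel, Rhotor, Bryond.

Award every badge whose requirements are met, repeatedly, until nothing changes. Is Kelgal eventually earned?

With Selpel and Rhotor, Jorjor is earned (B5).
With Jorjor and Bryond, Gorzan is earned (B8).
With Jorjor and Gorzan, Mareld is earned (B7).
With Mareld and Selpel, Kelgal is earned (B6).

Yes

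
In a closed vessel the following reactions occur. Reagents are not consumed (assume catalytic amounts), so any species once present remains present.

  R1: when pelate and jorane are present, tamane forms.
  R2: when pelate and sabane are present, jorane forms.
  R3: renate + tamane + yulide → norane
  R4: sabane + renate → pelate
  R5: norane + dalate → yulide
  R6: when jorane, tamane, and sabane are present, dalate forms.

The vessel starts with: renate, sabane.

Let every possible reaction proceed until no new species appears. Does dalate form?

sabane and renate present → pelate forms (R4).
pelate and sabane present → jorane forms (R2).
pelate and jorane present → tamane forms (R1).
jorane, tamane, and sabane present → dalate forms (R6).

Yes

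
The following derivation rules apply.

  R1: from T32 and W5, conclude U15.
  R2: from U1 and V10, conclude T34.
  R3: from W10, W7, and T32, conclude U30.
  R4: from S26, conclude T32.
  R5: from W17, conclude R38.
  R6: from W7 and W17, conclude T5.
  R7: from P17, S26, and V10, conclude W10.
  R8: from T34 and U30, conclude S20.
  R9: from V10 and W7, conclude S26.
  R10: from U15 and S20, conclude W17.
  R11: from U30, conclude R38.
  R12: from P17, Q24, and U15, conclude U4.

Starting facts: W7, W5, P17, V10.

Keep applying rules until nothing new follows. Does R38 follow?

Yes

From V10 and W7, R9 gives S26.
From P17, S26, and V10, R7 gives W10.
From S26, R4 gives T32.
W10, W7, and T32 hold, so U30 follows (R3).
U30 holds, so R38 follows (R11).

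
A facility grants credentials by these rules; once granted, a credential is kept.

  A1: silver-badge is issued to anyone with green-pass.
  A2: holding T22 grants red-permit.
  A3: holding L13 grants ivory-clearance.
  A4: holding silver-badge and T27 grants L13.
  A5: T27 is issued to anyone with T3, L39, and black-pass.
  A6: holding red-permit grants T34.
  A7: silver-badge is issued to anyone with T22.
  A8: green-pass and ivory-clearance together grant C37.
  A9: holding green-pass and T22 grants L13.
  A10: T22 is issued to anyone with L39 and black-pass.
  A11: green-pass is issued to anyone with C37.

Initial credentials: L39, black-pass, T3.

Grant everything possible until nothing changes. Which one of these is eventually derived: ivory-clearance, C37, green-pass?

ivory-clearance

Holding T3, L39, and black-pass grants T27 (A5).
Holding L39 and black-pass grants T22 (A10).
Holding T22 grants silver-badge (A7).
Holding silver-badge and T27 grants L13 (A4).
Holding L13 grants ivory-clearance (A3).
green-pass would need C37 (A11), but C37 is never granted. C37 would need green-pass and ivory-clearance (A8), but green-pass is never granted.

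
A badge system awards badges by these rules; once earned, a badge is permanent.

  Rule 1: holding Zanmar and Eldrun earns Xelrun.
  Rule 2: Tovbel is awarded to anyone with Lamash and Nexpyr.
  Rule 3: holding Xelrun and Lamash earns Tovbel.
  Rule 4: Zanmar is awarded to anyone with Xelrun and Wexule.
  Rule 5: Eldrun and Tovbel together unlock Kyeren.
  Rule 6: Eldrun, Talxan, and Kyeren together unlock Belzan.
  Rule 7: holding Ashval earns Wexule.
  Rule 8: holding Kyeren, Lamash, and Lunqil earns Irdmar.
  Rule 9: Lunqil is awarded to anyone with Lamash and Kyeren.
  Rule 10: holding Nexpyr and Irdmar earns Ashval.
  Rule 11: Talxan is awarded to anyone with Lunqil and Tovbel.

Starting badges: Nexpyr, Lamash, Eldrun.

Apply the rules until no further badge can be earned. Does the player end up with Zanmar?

Zanmar would need Xelrun and Wexule (Rule 4), but Xelrun is never earned.

No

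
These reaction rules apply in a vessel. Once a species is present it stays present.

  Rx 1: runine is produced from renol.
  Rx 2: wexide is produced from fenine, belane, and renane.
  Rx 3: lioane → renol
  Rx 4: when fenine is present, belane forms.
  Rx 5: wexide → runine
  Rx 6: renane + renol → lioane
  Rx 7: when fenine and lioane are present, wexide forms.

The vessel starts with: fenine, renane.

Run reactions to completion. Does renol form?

No

renol would need lioane (Rx 3), but lioane never forms.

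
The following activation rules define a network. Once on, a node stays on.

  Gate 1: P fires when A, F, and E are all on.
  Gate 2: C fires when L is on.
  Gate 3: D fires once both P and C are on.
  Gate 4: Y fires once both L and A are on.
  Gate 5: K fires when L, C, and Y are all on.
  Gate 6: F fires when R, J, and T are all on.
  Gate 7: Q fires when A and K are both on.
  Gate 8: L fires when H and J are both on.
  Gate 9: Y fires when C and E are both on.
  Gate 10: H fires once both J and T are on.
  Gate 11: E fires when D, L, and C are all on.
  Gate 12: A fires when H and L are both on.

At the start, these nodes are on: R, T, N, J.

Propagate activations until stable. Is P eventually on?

P would need A, F, and E (Gate 1), but E never turns on.

No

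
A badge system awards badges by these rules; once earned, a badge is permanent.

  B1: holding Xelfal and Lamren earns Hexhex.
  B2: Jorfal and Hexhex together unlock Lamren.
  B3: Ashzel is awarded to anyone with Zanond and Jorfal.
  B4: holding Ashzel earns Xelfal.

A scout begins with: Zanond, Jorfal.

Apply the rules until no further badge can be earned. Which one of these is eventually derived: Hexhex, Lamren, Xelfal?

With Zanond and Jorfal, Ashzel is earned (B3).
With Ashzel, Xelfal is earned (B4).
Hexhex would need Xelfal and Lamren (B1), but Lamren is never earned. Lamren would need Jorfal and Hexhex (B2), but Hexhex is never earned.

Xelfal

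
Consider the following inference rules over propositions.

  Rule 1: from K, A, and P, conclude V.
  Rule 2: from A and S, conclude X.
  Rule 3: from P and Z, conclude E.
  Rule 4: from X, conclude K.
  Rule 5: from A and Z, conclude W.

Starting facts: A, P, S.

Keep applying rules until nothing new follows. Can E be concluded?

E would need P and Z (Rule 3), but Z is never established.

No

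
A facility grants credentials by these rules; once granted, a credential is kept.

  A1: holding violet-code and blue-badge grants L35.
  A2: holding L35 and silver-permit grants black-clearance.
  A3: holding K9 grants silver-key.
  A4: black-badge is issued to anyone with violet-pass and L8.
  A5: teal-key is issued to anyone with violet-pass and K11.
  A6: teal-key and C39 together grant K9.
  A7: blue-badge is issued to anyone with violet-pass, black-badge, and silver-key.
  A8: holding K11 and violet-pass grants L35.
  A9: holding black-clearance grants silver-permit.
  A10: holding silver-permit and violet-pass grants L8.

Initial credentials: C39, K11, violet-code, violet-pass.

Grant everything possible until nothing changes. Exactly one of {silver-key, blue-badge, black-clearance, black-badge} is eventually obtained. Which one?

silver-key

Holding violet-pass and K11 grants teal-key (A5).
Holding teal-key and C39 grants K9 (A6).
Holding K9 grants silver-key (A3).
black-badge would need violet-pass and L8 (A4), but L8 is never granted. blue-badge would need violet-pass, black-badge, and silver-key (A7), but black-badge is never granted. black-clearance would need L35 and silver-permit (A2), but silver-permit is never granted.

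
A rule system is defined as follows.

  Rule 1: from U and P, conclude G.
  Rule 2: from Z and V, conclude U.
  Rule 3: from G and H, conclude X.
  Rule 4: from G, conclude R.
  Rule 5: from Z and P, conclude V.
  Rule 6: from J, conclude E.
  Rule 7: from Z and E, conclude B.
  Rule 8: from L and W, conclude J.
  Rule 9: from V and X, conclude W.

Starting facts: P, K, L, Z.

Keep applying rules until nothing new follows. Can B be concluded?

B would need Z and E (Rule 7), but E is never established.

No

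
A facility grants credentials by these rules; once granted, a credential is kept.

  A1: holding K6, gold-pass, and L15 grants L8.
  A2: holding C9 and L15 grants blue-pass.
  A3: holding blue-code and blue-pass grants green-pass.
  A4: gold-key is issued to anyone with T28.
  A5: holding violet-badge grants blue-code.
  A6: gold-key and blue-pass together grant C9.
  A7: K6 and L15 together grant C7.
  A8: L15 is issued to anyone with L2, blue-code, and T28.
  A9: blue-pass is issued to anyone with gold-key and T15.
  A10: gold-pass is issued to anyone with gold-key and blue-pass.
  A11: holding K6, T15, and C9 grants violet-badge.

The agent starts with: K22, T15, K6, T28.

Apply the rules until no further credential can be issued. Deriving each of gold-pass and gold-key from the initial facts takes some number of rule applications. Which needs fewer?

gold-key

gold-key: Holding T28 grants gold-key (A4). [1 rule application]
gold-pass: Holding T28 grants gold-key (A4). Holding gold-key and T15 grants blue-pass (A9). Holding gold-key and blue-pass grants gold-pass (A10). [3 rule applications]
gold-key needs fewer.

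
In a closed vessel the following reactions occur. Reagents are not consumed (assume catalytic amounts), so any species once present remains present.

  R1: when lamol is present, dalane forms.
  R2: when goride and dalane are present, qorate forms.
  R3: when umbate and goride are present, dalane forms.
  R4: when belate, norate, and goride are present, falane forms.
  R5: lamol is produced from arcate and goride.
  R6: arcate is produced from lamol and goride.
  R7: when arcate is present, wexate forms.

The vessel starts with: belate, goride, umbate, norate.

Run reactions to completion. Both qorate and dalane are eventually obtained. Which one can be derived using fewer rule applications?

dalane: umbate and goride present → dalane forms (R3). [1 rule application]
qorate: umbate and goride present → dalane forms (R3). goride and dalane present → qorate forms (R2). [2 rule applications]
dalane needs fewer.

dalane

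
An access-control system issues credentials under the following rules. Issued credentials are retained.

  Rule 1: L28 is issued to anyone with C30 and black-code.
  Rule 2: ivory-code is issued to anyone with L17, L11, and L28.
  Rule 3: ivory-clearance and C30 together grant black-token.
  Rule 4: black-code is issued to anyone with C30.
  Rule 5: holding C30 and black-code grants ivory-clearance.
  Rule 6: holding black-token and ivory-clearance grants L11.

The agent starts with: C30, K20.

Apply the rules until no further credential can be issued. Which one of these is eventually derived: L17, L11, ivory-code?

Holding C30 grants black-code (Rule 4).
Holding C30 and black-code grants ivory-clearance (Rule 5).
Holding ivory-clearance and C30 grants black-token (Rule 3).
Holding black-token and ivory-clearance grants L11 (Rule 6).
No rule produces L17, and it is not given. ivory-code would need L17, L11, and L28 (Rule 2), but L17 is never granted.

L11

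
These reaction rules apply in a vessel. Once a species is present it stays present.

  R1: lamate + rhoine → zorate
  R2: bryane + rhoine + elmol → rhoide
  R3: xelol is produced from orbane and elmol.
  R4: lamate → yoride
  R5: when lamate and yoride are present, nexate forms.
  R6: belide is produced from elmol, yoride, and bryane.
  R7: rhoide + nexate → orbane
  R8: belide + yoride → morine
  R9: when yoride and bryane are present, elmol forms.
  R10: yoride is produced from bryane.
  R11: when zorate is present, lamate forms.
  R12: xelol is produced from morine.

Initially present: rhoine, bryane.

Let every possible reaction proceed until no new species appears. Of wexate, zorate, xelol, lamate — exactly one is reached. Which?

bryane present → yoride forms (R10).
yoride and bryane present → elmol forms (R9).
elmol, yoride, and bryane present → belide forms (R6).
belide and yoride present → morine forms (R8).
morine present → xelol forms (R12).
No rule produces wexate, and it is not given. zorate would need lamate and rhoine (R1), but lamate never forms. lamate would need zorate (R11), but zorate never forms.

xelol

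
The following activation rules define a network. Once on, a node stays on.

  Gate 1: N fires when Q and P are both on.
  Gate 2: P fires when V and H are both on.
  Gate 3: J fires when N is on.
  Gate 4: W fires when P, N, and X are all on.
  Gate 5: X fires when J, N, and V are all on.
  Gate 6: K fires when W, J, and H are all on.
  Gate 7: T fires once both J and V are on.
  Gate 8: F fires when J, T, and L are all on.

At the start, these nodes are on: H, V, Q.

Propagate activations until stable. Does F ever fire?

No

F would need J, T, and L (Gate 8), but L never turns on.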